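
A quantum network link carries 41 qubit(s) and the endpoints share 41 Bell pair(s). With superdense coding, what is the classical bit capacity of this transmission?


Superdense coding allows 2 classical bits per shared entangled pair.
41 pair(s) -> 2 * 41 = 82 classical bits

82


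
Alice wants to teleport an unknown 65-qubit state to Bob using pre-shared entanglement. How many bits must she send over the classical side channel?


Quantum teleportation requires 2 classical bits per qubit teleported.
65 qubit(s) -> 2 * 65 = 130 classical bits

130


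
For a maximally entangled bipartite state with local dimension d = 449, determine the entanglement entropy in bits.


For a maximally entangled state in d x d:
S = log2(d) = log2(449)
= 8.8106

8.8106


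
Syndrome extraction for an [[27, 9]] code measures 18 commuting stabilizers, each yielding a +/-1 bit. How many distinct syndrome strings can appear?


Each stabilizer generator gives a binary (+1 or -1) measurement outcome.
With 18 independent generators:
Total syndromes = 2^18
= 262144

262144


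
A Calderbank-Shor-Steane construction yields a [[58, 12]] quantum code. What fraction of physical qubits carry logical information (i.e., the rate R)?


Code rate R = k/n
= 12/58
= 0.2069

0.2069


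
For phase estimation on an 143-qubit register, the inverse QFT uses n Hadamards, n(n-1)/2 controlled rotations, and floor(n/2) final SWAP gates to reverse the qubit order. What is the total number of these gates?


Hadamard gates: 143
Controlled rotations: n*(n-1)/2 = 143*142/2 = 10153
SWAP gates: floor(n/2) = floor(143/2) = 71
Total = 143 + 10153 + 71
= 10367

10367


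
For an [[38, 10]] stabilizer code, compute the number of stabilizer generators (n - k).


For an [[n,k]] stabilizer code:
Number of stabilizer generators = n - k
= 38 - 10
= 28

28


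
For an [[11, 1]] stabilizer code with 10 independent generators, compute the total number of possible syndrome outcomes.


Each stabilizer generator gives a binary (+1 or -1) measurement outcome.
With 10 independent generators:
Total syndromes = 2^10
= 1024

1024


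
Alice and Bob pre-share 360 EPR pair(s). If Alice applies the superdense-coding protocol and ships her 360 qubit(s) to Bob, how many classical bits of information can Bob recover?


Superdense coding allows 2 classical bits per shared entangled pair.
360 pair(s) -> 2 * 360 = 720 classical bits

720


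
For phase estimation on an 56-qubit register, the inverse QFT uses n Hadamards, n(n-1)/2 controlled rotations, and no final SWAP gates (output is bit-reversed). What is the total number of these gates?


Hadamard gates: 56
Controlled rotations: n*(n-1)/2 = 56*55/2 = 1540
SWAP gates: 0 (omitted)
Total = 56 + 1540
= 1596

1596


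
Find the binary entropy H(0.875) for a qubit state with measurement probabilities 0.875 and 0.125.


S = -p*log2(p) - (1-p)*log2(1-p)
p = 0.8750, 1-p = 0.1250
= -0.8750 * log2(0.8750) - 0.1250 * log2(0.1250)
= -(-0.1686) - (-0.3750)
= 0.5436

0.5436


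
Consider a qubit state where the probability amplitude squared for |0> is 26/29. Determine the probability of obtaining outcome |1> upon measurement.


|alpha|^2 = 26/29 = 0.8966
|beta|^2 = 1 - 26/29 = 3/29 = 0.1034
P(|1>) = |beta|^2 = 0.1034

0.1034


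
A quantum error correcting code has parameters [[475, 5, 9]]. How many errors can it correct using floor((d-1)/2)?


Code parameters: [[475, 5, 9]], distance d = 9.
Number of correctable errors = floor((d-1)/2)
= floor((9 - 1)/2)
= floor(8/2)
= 4

4


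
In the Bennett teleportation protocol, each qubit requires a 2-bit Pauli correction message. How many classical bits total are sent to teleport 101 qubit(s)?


Quantum teleportation requires 2 classical bits per qubit teleported.
101 qubit(s) -> 2 * 101 = 202 classical bits

202


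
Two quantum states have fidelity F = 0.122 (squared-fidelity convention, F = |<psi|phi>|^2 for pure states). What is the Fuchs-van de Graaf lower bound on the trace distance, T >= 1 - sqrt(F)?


Fuchs-van de Graaf (squared-fidelity convention): 1 - sqrt(F) <= T <= sqrt(1 - F).
Lower bound: T >= 1 - sqrt(F)
sqrt(F) = sqrt(0.122) = 0.3493
T >= 1 - 0.3493
T >= 0.6507

0.6507


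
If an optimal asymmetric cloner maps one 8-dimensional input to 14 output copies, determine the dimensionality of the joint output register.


Output space = H^(tensor 14) where dim(H) = 8
dim = 8^14
= 64 (after 2 factors)
= 512 (after 3 factors)
= 4096 (after 4 factors)
= 32768 (after 5 factors)
= 262144 (after 6 factors)
= 2097152 (after 7 factors)
= 16777216 (after 8 factors)
= 134217728 (after 9 factors)
= 1073741824 (after 10 factors)
= 8589934592 (after 11 factors)
= 68719476736 (after 12 factors)
= 549755813888 (after 13 factors)
= 4398046511104 (after 14 factors)
= 4398046511104

4398046511104


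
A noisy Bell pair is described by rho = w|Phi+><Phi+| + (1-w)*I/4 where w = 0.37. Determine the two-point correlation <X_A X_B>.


|Phi+> = (|00> + |11>)/sqrt(2)
For the pure Bell state, <X_A X_B> = +1 (Bell-state Pauli correlator).
The maximally-mixed part I/4 has tr(I/4 * P tensor P) = 0 for any traceless Pauli P.
So <X_A X_B>_rho = w * (+1) + (1 - w) * 0
= 0.37 * (+1)
= 0.3700

0.3700


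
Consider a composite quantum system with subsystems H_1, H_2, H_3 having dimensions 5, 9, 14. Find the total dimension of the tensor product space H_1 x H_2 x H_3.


dim(H_1 x H_2 x H_3) = 5 * 9 * 14
= 45 * 14
= 630

630


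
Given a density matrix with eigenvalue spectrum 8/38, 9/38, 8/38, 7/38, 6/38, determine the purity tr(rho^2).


tr(rho^2) = sum of eigenvalues squared
= (8/38)^2 + (9/38)^2 + (8/38)^2 + (7/38)^2 + (6/38)^2
= (64 + 81 + 64 + 49 + 36) / 1444
= 294/1444
= 0.2036

0.2036


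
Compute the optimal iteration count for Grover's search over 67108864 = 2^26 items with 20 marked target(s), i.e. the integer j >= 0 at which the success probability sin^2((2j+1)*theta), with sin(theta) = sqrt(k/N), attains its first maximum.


After j Grover iterations the success probability is P(j) = sin^2((2j+1)*theta), where sin(theta) = sqrt(k/N).
N = 2^26 = 67108864, k = 20
sin(theta) = sqrt(k/N) = 0.0005459150336
theta = arcsin(sqrt(k/N)) = 0.0005459150607 rad
P(j) reaches its first maximum when (2j+1)*theta is as close as possible to pi/2, i.e. j = round(pi/(4*theta) - 1/2).
pi/(4*theta) - 1/2 = 1438.1820
(For comparison, the common estimate pi/4 * sqrt(N/k) = 1438.6821; the exact maximiser is used here.)
Optimal iterations = 1438

1438


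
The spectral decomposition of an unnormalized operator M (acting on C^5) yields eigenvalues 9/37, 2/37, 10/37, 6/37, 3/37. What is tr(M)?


tr(M) = sum of eigenvalues
= 9/37 + 2/37 + 10/37 + 6/37 + 3/37
= 30/37
= 0.8108

0.8108


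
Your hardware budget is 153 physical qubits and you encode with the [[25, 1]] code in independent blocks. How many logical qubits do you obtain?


Each code block uses 25 physical qubits for 1 logical qubit(s).
Number of complete blocks = floor(153 / 25) = 6
Logical qubits = 6 * 1
= 6

6


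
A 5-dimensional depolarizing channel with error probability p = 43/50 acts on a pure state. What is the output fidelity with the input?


F = (1-p) + p/d
= (1 - 0.8600) + 0.8600/5
= 0.1400 + 0.1720
= 0.3120

0.3120


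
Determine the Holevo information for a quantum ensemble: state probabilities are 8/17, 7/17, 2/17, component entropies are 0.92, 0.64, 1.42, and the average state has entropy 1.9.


chi = S(rho) - sum_i p_i * S(rho_i)
Weighted entropy = 8/17 * 0.92 + 7/17 * 0.64 + 2/17 * 1.42
= 0.8635
chi = 1.9 - 0.8635
= 1.0365

1.0365


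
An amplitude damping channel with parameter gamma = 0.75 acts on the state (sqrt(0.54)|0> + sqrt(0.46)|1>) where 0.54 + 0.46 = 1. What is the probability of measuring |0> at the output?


For amplitude damping with parameter gamma on state sqrt(a)|0> + sqrt(b)|1>:
alpha^2 = 0.54, beta^2 = 0.46
P(|0>) = alpha^2 + gamma * beta^2
= 0.54 + 0.75 * 0.46
= 0.54 + 0.3450
= 0.8850

0.8850


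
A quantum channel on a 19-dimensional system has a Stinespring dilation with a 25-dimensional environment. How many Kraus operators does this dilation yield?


Tracing out the environment in an orthonormal basis {|i>_E} gives Kraus operators K_i = <i|_E U |0>_E.
Number of Kraus operators = dim(H_env) = d_env
= 25

25


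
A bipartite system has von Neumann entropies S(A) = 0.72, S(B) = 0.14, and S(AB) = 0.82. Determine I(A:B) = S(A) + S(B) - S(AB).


I(A:B) = S(A) + S(B) - S(AB)
= 0.72 + 0.14 - 0.82
= 0.0400

0.0400


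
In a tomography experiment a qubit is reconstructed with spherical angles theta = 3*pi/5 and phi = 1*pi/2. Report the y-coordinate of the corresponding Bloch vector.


theta = 1.8850, phi = 1.5708
r_y = sin(theta)*sin(phi) = 0.9511 * 1.0000
r_y = 0.9511

0.9511


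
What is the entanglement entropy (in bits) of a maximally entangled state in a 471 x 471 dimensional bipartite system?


For a maximally entangled state in d x d:
S = log2(d) = log2(471)
= 8.8796

8.8796


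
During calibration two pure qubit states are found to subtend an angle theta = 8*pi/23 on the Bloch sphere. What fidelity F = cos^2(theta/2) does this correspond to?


For states separated by angle theta on Bloch sphere:
F = cos^2(theta/2)
theta = 8*pi/23 = 1.0927
theta/2 = 0.5464
cos(theta/2) = 0.8544
F = 0.7300

0.7300


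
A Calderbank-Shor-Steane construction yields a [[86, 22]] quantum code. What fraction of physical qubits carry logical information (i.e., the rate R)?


Code rate R = k/n
= 22/86
= 0.2558

0.2558


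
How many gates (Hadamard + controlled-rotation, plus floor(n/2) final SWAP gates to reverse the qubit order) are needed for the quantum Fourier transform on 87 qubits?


Hadamard gates: 87
Controlled rotations: n*(n-1)/2 = 87*86/2 = 3741
SWAP gates: floor(n/2) = floor(87/2) = 43
Total = 87 + 3741 + 43
= 3871

3871


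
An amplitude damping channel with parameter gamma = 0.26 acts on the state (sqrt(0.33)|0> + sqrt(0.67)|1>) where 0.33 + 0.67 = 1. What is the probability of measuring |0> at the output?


For amplitude damping with parameter gamma on state sqrt(a)|0> + sqrt(b)|1>:
alpha^2 = 0.33, beta^2 = 0.67
P(|0>) = alpha^2 + gamma * beta^2
= 0.33 + 0.26 * 0.67
= 0.33 + 0.1742
= 0.5042

0.5042


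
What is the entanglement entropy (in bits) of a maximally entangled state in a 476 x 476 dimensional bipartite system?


For a maximally entangled state in d x d:
S = log2(d) = log2(476)
= 8.8948

8.8948


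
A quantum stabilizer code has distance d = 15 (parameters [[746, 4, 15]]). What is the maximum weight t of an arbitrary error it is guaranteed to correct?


Code parameters: [[746, 4, 15]], distance d = 15.
Number of correctable errors = floor((d-1)/2)
= floor((15 - 1)/2)
= floor(14/2)
= 7

7


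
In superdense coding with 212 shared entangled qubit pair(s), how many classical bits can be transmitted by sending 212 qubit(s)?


Superdense coding allows 2 classical bits per shared entangled pair.
212 pair(s) -> 2 * 212 = 424 classical bits

424


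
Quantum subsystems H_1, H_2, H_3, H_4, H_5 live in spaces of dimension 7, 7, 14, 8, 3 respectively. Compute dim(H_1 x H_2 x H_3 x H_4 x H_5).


dim(H_1 x H_2 x H_3 x H_4 x H_5) = 7 * 7 * 14 * 8 * 3
= 49 * 14 * 8 * 3
= 686 * 8 * 3
= 5488 * 3
= 16464

16464


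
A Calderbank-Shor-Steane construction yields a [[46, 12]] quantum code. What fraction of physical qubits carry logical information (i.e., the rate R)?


Code rate R = k/n
= 12/46
= 0.2609

0.2609


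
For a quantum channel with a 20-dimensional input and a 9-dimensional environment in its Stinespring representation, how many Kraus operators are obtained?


Tracing out the environment in an orthonormal basis {|i>_E} gives Kraus operators K_i = <i|_E U |0>_E.
Number of Kraus operators = dim(H_env) = d_env
= 9

9


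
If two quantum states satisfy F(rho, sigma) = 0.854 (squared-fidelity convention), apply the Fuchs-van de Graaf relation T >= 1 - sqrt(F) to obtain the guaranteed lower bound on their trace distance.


Fuchs-van de Graaf (squared-fidelity convention): 1 - sqrt(F) <= T <= sqrt(1 - F).
Lower bound: T >= 1 - sqrt(F)
sqrt(F) = sqrt(0.854) = 0.9241
T >= 1 - 0.9241
T >= 0.0759

0.0759


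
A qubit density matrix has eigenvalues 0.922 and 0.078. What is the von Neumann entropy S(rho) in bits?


S = -p*log2(p) - (1-p)*log2(1-p)
p = 0.9220, 1-p = 0.0780
= -0.9220 * log2(0.9220) - 0.0780 * log2(0.0780)
= -(-0.1080) - (-0.2871)
= 0.3951

0.3951


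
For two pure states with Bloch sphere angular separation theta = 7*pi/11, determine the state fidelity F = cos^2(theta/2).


For states separated by angle theta on Bloch sphere:
F = cos^2(theta/2)
theta = 7*pi/11 = 1.9992
theta/2 = 0.9996
cos(theta/2) = 0.5406
F = 0.2923

0.2923


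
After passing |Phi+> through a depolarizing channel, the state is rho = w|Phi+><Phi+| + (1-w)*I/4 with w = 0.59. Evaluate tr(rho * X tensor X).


|Phi+> = (|00> + |11>)/sqrt(2)
For the pure Bell state, <X_A X_B> = +1 (Bell-state Pauli correlator).
The maximally-mixed part I/4 has tr(I/4 * P tensor P) = 0 for any traceless Pauli P.
So <X_A X_B>_rho = w * (+1) + (1 - w) * 0
= 0.59 * (+1)
= 0.5900

0.5900


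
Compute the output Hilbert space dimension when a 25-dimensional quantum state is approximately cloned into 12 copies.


Output space = H^(tensor 12) where dim(H) = 25
dim = 25^12
= 625 (after 2 factors)
= 15625 (after 3 factors)
= 390625 (after 4 factors)
= 9765625 (after 5 factors)
= 244140625 (after 6 factors)
= 6103515625 (after 7 factors)
= 152587890625 (after 8 factors)
= 3814697265625 (after 9 factors)
= 95367431640625 (after 10 factors)
= 2384185791015625 (after 11 factors)
= 59604644775390625 (after 12 factors)
= 59604644775390625

59604644775390625


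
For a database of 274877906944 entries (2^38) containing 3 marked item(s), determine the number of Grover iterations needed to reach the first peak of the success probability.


After j Grover iterations the success probability is P(j) = sin^2((2j+1)*theta), where sin(theta) = sqrt(k/N).
N = 2^38 = 274877906944, k = 3
sin(theta) = sqrt(k/N) = 3.30362474e-06
theta = arcsin(sqrt(k/N)) = 3.30362474e-06 rad
P(j) reaches its first maximum when (2j+1)*theta is as close as possible to pi/2, i.e. j = round(pi/(4*theta) - 1/2).
pi/(4*theta) - 1/2 = 237737.8103
(For comparison, the common estimate pi/4 * sqrt(N/k) = 237738.3103; the exact maximiser is used here.)
Optimal iterations = 237738

237738


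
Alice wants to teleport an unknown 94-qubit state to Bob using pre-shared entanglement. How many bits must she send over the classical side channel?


Quantum teleportation requires 2 classical bits per qubit teleported.
94 qubit(s) -> 2 * 94 = 188 classical bits

188


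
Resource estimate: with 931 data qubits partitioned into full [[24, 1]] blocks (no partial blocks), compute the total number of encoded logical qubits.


Each code block uses 24 physical qubits for 1 logical qubit(s).
Number of complete blocks = floor(931 / 24) = 38
Logical qubits = 38 * 1
= 38

38


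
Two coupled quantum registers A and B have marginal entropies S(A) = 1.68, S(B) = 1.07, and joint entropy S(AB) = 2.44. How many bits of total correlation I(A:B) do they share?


I(A:B) = S(A) + S(B) - S(AB)
= 1.68 + 1.07 - 2.44
= 0.3100

0.3100


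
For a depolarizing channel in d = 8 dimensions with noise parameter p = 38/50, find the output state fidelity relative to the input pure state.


F = (1-p) + p/d
= (1 - 0.7600) + 0.7600/8
= 0.2400 + 0.0950
= 0.3350

0.3350


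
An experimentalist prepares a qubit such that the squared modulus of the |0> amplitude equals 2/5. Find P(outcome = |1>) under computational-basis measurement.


|alpha|^2 = 2/5 = 0.4000
|beta|^2 = 1 - 2/5 = 3/5 = 0.6000
P(|1>) = |beta|^2 = 0.6000

0.6000


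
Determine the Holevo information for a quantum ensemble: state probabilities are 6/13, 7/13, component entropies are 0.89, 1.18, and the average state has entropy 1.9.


chi = S(rho) - sum_i p_i * S(rho_i)
Weighted entropy = 6/13 * 0.89 + 7/13 * 1.18
= 1.0462
chi = 1.9 - 1.0462
= 0.8538

0.8538


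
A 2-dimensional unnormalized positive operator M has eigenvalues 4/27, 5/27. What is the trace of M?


tr(M) = sum of eigenvalues
= 4/27 + 5/27
= 9/27
= 0.3333

0.3333


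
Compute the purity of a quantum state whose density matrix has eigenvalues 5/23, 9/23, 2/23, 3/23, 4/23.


tr(rho^2) = sum of eigenvalues squared
= (5/23)^2 + (9/23)^2 + (2/23)^2 + (3/23)^2 + (4/23)^2
= (25 + 81 + 4 + 9 + 16) / 529
= 135/529
= 0.2552

0.2552


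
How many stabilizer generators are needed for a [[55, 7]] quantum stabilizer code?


For an [[n,k]] stabilizer code:
Number of stabilizer generators = n - k
= 55 - 7
= 48

48


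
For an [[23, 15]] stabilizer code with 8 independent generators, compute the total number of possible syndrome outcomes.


Each stabilizer generator gives a binary (+1 or -1) measurement outcome.
With 8 independent generators:
Total syndromes = 2^8
= 256

256


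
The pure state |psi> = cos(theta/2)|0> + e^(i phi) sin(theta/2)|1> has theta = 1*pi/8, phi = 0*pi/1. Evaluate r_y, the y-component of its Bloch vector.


theta = 0.3927, phi = 0.0000
r_y = sin(theta)*sin(phi) = 0.3827 * 0.0000
r_y = 0.0000

0.0000


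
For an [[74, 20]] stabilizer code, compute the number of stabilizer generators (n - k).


For an [[n,k]] stabilizer code:
Number of stabilizer generators = n - k
= 74 - 20
= 54

54


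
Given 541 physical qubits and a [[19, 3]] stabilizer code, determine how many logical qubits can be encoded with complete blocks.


Each code block uses 19 physical qubits for 3 logical qubit(s).
Number of complete blocks = floor(541 / 19) = 28
Logical qubits = 28 * 3
= 84

84


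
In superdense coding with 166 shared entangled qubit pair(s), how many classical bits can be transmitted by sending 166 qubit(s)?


Superdense coding allows 2 classical bits per shared entangled pair.
166 pair(s) -> 2 * 166 = 332 classical bits

332


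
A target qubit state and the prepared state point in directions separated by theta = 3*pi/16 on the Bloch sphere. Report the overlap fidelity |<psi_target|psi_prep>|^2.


For states separated by angle theta on Bloch sphere:
F = cos^2(theta/2)
theta = 3*pi/16 = 0.5890
theta/2 = 0.2945
cos(theta/2) = 0.9569
F = 0.9157

0.9157


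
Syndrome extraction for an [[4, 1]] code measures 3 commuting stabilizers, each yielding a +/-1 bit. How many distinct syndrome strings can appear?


Each stabilizer generator gives a binary (+1 or -1) measurement outcome.
With 3 independent generators:
Total syndromes = 2^3
= 8

8


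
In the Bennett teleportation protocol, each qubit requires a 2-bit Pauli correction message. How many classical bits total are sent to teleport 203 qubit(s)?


Quantum teleportation requires 2 classical bits per qubit teleported.
203 qubit(s) -> 2 * 203 = 406 classical bits

406


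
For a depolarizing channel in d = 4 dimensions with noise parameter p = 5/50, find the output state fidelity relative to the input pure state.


F = (1-p) + p/d
= (1 - 0.1000) + 0.1000/4
= 0.9000 + 0.0250
= 0.9250

0.9250


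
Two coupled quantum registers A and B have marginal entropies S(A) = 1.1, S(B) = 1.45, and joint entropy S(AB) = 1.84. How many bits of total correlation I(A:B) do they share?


I(A:B) = S(A) + S(B) - S(AB)
= 1.1 + 1.45 - 1.84
= 0.7100

0.7100


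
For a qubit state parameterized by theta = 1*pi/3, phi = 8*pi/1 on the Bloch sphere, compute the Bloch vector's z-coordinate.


theta = 1.0472, phi = 25.1327
r_z = cos(theta) = 0.5000

0.5000


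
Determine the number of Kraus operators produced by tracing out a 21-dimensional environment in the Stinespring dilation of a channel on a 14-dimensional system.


Tracing out the environment in an orthonormal basis {|i>_E} gives Kraus operators K_i = <i|_E U |0>_E.
Number of Kraus operators = dim(H_env) = d_env
= 21

21


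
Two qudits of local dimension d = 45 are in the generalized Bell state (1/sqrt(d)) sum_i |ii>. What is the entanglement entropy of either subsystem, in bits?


For a maximally entangled state in d x d:
S = log2(d) = log2(45)
= 5.4919

5.4919


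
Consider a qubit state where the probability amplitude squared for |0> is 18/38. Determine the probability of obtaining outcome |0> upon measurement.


|alpha|^2 = 18/38 = 0.4737
|beta|^2 = 1 - 18/38 = 20/38 = 0.5263
P(|0>) = |alpha|^2 = 0.4737

0.4737


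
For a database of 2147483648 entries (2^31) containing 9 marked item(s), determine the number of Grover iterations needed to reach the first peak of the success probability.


After j Grover iterations the success probability is P(j) = sin^2((2j+1)*theta), where sin(theta) = sqrt(k/N).
N = 2^31 = 2147483648, k = 9
sin(theta) = sqrt(k/N) = 6.473755931e-05
theta = arcsin(sqrt(k/N)) = 6.473755936e-05 rad
P(j) reaches its first maximum when (2j+1)*theta is as close as possible to pi/2, i.e. j = round(pi/(4*theta) - 1/2).
pi/(4*theta) - 1/2 = 12131.5323
(For comparison, the common estimate pi/4 * sqrt(N/k) = 12132.0323; the exact maximiser is used here.)
Optimal iterations = 12132

12132


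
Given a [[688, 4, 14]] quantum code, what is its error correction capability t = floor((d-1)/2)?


Code parameters: [[688, 4, 14]], distance d = 14.
Number of correctable errors = floor((d-1)/2)
= floor((14 - 1)/2)
= floor(13/2)
= 6

6


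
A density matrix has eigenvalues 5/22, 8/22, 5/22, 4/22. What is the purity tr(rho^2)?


tr(rho^2) = sum of eigenvalues squared
= (5/22)^2 + (8/22)^2 + (5/22)^2 + (4/22)^2
= (25 + 64 + 25 + 16) / 484
= 130/484
= 0.2686

0.2686


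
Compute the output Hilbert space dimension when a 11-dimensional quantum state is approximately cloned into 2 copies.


Output space = H^(tensor 2) where dim(H) = 11
dim = 11^2
= 121

121


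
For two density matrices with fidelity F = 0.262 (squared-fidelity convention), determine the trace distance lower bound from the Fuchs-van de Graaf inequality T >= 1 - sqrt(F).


Fuchs-van de Graaf (squared-fidelity convention): 1 - sqrt(F) <= T <= sqrt(1 - F).
Lower bound: T >= 1 - sqrt(F)
sqrt(F) = sqrt(0.262) = 0.5119
T >= 1 - 0.5119
T >= 0.4881

0.4881


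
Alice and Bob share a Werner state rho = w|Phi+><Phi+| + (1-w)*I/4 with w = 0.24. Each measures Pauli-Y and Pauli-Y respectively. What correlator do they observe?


|Phi+> = (|00> + |11>)/sqrt(2)
For the pure Bell state, <Y_A Y_B> = -1 (Bell-state Pauli correlator).
The maximally-mixed part I/4 has tr(I/4 * P tensor P) = 0 for any traceless Pauli P.
So <Y_A Y_B>_rho = w * (-1) + (1 - w) * 0
= 0.24 * (-1)
= -0.2400

-0.2400


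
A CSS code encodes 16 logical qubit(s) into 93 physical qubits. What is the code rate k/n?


Code rate R = k/n
= 16/93
= 0.1720

0.1720


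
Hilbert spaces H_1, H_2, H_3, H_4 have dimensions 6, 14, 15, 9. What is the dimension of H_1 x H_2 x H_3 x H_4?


dim(H_1 x H_2 x H_3 x H_4) = 6 * 14 * 15 * 9
= 84 * 15 * 9
= 1260 * 9
= 11340

11340


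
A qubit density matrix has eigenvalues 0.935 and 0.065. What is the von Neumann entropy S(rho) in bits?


S = -p*log2(p) - (1-p)*log2(1-p)
p = 0.9350, 1-p = 0.0650
= -0.9350 * log2(0.9350) - 0.0650 * log2(0.0650)
= -(-0.0907) - (-0.2563)
= 0.3470

0.3470


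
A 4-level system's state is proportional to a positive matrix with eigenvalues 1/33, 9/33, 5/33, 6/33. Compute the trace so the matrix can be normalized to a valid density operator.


tr(M) = sum of eigenvalues
= 1/33 + 9/33 + 5/33 + 6/33
= 21/33
= 0.6364

0.6364


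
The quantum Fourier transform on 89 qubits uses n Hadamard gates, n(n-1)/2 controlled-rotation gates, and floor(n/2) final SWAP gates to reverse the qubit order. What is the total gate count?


Hadamard gates: 89
Controlled rotations: n*(n-1)/2 = 89*88/2 = 3916
SWAP gates: floor(n/2) = floor(89/2) = 44
Total = 89 + 3916 + 44
= 4049

4049


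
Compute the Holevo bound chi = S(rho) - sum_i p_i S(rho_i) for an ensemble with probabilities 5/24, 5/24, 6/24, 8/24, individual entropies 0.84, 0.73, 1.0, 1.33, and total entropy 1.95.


chi = S(rho) - sum_i p_i * S(rho_i)
Weighted entropy = 5/24 * 0.84 + 5/24 * 0.73 + 6/24 * 1.0 + 8/24 * 1.33
= 1.0204
chi = 1.95 - 1.0204
= 0.9296

0.9296


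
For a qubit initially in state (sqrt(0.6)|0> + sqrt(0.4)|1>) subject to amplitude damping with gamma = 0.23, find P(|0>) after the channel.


For amplitude damping with parameter gamma on state sqrt(a)|0> + sqrt(b)|1>:
alpha^2 = 0.6, beta^2 = 0.4
P(|0>) = alpha^2 + gamma * beta^2
= 0.6 + 0.23 * 0.4
= 0.6 + 0.0920
= 0.6920

0.6920


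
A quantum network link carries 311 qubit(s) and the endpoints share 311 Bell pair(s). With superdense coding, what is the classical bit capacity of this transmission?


Superdense coding allows 2 classical bits per shared entangled pair.
311 pair(s) -> 2 * 311 = 622 classical bits

622


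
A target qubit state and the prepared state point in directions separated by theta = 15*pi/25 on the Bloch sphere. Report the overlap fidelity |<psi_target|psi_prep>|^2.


For states separated by angle theta on Bloch sphere:
F = cos^2(theta/2)
theta = 15*pi/25 = 1.8850
theta/2 = 0.9425
cos(theta/2) = 0.5878
F = 0.3455

0.3455


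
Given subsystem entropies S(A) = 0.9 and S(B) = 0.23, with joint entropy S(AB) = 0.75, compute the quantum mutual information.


I(A:B) = S(A) + S(B) - S(AB)
= 0.9 + 0.23 - 0.75
= 0.3800

0.3800


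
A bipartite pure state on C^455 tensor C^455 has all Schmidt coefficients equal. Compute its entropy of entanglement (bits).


For a maximally entangled state in d x d:
S = log2(d) = log2(455)
= 8.8297

8.8297


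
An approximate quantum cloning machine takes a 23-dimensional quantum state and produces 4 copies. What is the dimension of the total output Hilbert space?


Output space = H^(tensor 4) where dim(H) = 23
dim = 23^4
= 529 (after 2 factors)
= 12167 (after 3 factors)
= 279841 (after 4 factors)
= 279841

279841


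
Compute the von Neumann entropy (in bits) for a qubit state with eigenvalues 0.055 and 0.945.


S = -p*log2(p) - (1-p)*log2(1-p)
p = 0.0550, 1-p = 0.9450
= -0.0550 * log2(0.0550) - 0.9450 * log2(0.9450)
= -(-0.2301) - (-0.0771)
= 0.3073

0.3073


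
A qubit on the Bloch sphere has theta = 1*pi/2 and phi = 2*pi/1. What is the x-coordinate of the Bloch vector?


theta = 1.5708, phi = 6.2832
r_x = sin(theta)*cos(phi) = 1.0000 * 1.0000
r_x = 1.0000

1.0000


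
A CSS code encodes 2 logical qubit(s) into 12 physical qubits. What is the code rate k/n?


Code rate R = k/n
= 2/12
= 0.1667

0.1667


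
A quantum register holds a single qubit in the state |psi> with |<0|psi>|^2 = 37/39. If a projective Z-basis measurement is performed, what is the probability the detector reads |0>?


|alpha|^2 = 37/39 = 0.9487
|beta|^2 = 1 - 37/39 = 2/39 = 0.0513
P(|0>) = |alpha|^2 = 0.9487

0.9487


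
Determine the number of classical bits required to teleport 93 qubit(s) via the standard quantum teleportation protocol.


Quantum teleportation requires 2 classical bits per qubit teleported.
93 qubit(s) -> 2 * 93 = 186 classical bits

186


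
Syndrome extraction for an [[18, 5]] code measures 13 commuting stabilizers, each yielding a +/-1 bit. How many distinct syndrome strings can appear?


Each stabilizer generator gives a binary (+1 or -1) measurement outcome.
With 13 independent generators:
Total syndromes = 2^13
= 8192

8192


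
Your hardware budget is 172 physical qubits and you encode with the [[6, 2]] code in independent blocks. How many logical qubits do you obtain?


Each code block uses 6 physical qubits for 2 logical qubit(s).
Number of complete blocks = floor(172 / 6) = 28
Logical qubits = 28 * 2
= 56

56


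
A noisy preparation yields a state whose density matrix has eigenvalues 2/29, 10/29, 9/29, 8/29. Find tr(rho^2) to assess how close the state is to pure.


tr(rho^2) = sum of eigenvalues squared
= (2/29)^2 + (10/29)^2 + (9/29)^2 + (8/29)^2
= (4 + 100 + 81 + 64) / 841
= 249/841
= 0.2961

0.2961


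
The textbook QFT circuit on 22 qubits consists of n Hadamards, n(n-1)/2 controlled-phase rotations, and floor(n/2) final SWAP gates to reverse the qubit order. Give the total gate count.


Hadamard gates: 22
Controlled rotations: n*(n-1)/2 = 22*21/2 = 231
SWAP gates: floor(n/2) = floor(22/2) = 11
Total = 22 + 231 + 11
= 264

264


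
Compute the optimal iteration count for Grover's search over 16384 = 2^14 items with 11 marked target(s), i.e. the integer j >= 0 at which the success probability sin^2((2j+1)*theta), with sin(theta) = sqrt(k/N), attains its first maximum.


After j Grover iterations the success probability is P(j) = sin^2((2j+1)*theta), where sin(theta) = sqrt(k/N).
N = 2^14 = 16384, k = 11
sin(theta) = sqrt(k/N) = 0.02591113117
theta = arcsin(sqrt(k/N)) = 0.02591403145 rad
P(j) reaches its first maximum when (2j+1)*theta is as close as possible to pi/2, i.e. j = round(pi/(4*theta) - 1/2).
pi/(4*theta) - 1/2 = 29.8078
(For comparison, the common estimate pi/4 * sqrt(N/k) = 30.3112; the exact maximiser is used here.)
Optimal iterations = 30

30


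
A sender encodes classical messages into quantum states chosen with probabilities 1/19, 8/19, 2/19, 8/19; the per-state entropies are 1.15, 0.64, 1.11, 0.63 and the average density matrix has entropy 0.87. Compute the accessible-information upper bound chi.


chi = S(rho) - sum_i p_i * S(rho_i)
Weighted entropy = 1/19 * 1.15 + 8/19 * 0.64 + 2/19 * 1.11 + 8/19 * 0.63
= 0.7121
chi = 0.87 - 0.7121
= 0.1579

0.1579


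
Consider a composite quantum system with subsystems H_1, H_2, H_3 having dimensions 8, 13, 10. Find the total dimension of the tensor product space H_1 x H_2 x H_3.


dim(H_1 x H_2 x H_3) = 8 * 13 * 10
= 104 * 10
= 1040

1040


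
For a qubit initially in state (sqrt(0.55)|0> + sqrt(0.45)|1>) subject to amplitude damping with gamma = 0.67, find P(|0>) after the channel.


For amplitude damping with parameter gamma on state sqrt(a)|0> + sqrt(b)|1>:
alpha^2 = 0.55, beta^2 = 0.45
P(|0>) = alpha^2 + gamma * beta^2
= 0.55 + 0.67 * 0.45
= 0.55 + 0.3015
= 0.8515

0.8515


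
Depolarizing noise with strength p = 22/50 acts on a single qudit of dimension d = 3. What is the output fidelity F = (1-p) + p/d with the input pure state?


F = (1-p) + p/d
= (1 - 0.4400) + 0.4400/3
= 0.5600 + 0.1467
= 0.7067

0.7067


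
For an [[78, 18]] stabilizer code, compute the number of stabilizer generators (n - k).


For an [[n,k]] stabilizer code:
Number of stabilizer generators = n - k
= 78 - 18
= 60

60


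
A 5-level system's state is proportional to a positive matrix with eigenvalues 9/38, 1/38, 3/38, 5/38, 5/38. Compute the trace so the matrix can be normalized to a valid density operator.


tr(M) = sum of eigenvalues
= 9/38 + 1/38 + 3/38 + 5/38 + 5/38
= 23/38
= 0.6053

0.6053


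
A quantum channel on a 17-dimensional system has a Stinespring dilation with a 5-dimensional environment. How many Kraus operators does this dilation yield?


Tracing out the environment in an orthonormal basis {|i>_E} gives Kraus operators K_i = <i|_E U |0>_E.
Number of Kraus operators = dim(H_env) = d_env
= 5

5


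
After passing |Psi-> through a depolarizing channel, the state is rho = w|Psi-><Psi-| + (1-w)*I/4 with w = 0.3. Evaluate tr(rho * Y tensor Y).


|Psi-> = (|01> - |10>)/sqrt(2)
For the pure Bell state, <Y_A Y_B> = -1 (Bell-state Pauli correlator).
The maximally-mixed part I/4 has tr(I/4 * P tensor P) = 0 for any traceless Pauli P.
So <Y_A Y_B>_rho = w * (-1) + (1 - w) * 0
= 0.3 * (-1)
= -0.3000

-0.3000


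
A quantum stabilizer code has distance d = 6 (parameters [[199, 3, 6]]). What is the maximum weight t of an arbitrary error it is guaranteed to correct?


Code parameters: [[199, 3, 6]], distance d = 6.
Number of correctable errors = floor((d-1)/2)
= floor((6 - 1)/2)
= floor(5/2)
= 2

2


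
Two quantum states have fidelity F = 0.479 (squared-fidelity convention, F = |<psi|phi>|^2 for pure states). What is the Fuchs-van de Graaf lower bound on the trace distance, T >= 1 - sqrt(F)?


Fuchs-van de Graaf (squared-fidelity convention): 1 - sqrt(F) <= T <= sqrt(1 - F).
Lower bound: T >= 1 - sqrt(F)
sqrt(F) = sqrt(0.479) = 0.6921
T >= 1 - 0.6921
T >= 0.3079

0.3079


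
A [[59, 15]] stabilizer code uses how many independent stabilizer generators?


For an [[n,k]] stabilizer code:
Number of stabilizer generators = n - k
= 59 - 15
= 44

44


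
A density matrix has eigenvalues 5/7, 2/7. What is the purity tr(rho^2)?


tr(rho^2) = sum of eigenvalues squared
= (5/7)^2 + (2/7)^2
= (25 + 4) / 49
= 29/49
= 0.5918

0.5918


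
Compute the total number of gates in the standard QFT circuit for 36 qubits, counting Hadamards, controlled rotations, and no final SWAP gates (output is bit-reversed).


Hadamard gates: 36
Controlled rotations: n*(n-1)/2 = 36*35/2 = 630
SWAP gates: 0 (omitted)
Total = 36 + 630
= 666

666


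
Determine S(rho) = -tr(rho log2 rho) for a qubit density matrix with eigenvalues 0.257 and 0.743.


S = -p*log2(p) - (1-p)*log2(1-p)
p = 0.2570, 1-p = 0.7430
= -0.2570 * log2(0.2570) - 0.7430 * log2(0.7430)
= -(-0.5038) - (-0.3184)
= 0.8222

0.8222


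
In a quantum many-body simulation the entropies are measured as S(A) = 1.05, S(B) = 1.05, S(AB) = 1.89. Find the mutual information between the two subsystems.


I(A:B) = S(A) + S(B) - S(AB)
= 1.05 + 1.05 - 1.89
= 0.2100

0.2100


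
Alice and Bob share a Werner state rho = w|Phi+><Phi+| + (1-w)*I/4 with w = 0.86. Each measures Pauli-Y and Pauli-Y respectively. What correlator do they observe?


|Phi+> = (|00> + |11>)/sqrt(2)
For the pure Bell state, <Y_A Y_B> = -1 (Bell-state Pauli correlator).
The maximally-mixed part I/4 has tr(I/4 * P tensor P) = 0 for any traceless Pauli P.
So <Y_A Y_B>_rho = w * (-1) + (1 - w) * 0
= 0.86 * (-1)
= -0.8600

-0.8600


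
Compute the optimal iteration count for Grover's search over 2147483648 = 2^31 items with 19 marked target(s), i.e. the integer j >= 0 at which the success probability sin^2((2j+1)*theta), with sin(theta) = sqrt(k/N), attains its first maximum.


After j Grover iterations the success probability is P(j) = sin^2((2j+1)*theta), where sin(theta) = sqrt(k/N).
N = 2^31 = 2147483648, k = 19
sin(theta) = sqrt(k/N) = 9.406149297e-05
theta = arcsin(sqrt(k/N)) = 9.40614931e-05 rad
P(j) reaches its first maximum when (2j+1)*theta is as close as possible to pi/2, i.e. j = round(pi/(4*theta) - 1/2).
pi/(4*theta) - 1/2 = 8349.3373
(For comparison, the common estimate pi/4 * sqrt(N/k) = 8349.8373; the exact maximiser is used here.)
Optimal iterations = 8349

8349


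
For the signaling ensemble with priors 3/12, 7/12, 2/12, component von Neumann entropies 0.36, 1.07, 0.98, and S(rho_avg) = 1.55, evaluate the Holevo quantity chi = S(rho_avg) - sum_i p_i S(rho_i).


chi = S(rho) - sum_i p_i * S(rho_i)
Weighted entropy = 3/12 * 0.36 + 7/12 * 1.07 + 2/12 * 0.98
= 0.8775
chi = 1.55 - 0.8775
= 0.6725

0.6725


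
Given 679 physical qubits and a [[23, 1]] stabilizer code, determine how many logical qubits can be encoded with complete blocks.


Each code block uses 23 physical qubits for 1 logical qubit(s).
Number of complete blocks = floor(679 / 23) = 29
Logical qubits = 29 * 1
= 29

29


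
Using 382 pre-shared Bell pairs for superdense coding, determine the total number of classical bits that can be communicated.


Superdense coding allows 2 classical bits per shared entangled pair.
382 pair(s) -> 2 * 382 = 764 classical bits

764


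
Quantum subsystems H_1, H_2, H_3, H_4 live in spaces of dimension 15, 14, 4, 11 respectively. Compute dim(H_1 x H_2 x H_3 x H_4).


dim(H_1 x H_2 x H_3 x H_4) = 15 * 14 * 4 * 11
= 210 * 4 * 11
= 840 * 11
= 9240

9240


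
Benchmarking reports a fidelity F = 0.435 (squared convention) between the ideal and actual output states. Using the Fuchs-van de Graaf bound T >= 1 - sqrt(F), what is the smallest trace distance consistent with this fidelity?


Fuchs-van de Graaf (squared-fidelity convention): 1 - sqrt(F) <= T <= sqrt(1 - F).
Lower bound: T >= 1 - sqrt(F)
sqrt(F) = sqrt(0.435) = 0.6595
T >= 1 - 0.6595
T >= 0.3405

0.3405


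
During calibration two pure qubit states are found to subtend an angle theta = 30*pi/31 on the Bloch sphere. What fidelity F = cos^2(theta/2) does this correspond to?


For states separated by angle theta on Bloch sphere:
F = cos^2(theta/2)
theta = 30*pi/31 = 3.0403
theta/2 = 1.5201
cos(theta/2) = 0.0506
F = 0.0026

0.0026


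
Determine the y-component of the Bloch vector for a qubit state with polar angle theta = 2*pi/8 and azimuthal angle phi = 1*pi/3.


theta = 0.7854, phi = 1.0472
r_y = sin(theta)*sin(phi) = 0.7071 * 0.8660
r_y = 0.6124

0.6124


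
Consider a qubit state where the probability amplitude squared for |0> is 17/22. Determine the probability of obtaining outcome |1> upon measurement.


|alpha|^2 = 17/22 = 0.7727
|beta|^2 = 1 - 17/22 = 5/22 = 0.2273
P(|1>) = |beta|^2 = 0.2273

0.2273


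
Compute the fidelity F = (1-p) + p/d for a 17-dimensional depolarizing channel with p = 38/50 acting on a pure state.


F = (1-p) + p/d
= (1 - 0.7600) + 0.7600/17
= 0.2400 + 0.0447
= 0.2847

0.2847


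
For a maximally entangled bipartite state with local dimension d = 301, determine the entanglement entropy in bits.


For a maximally entangled state in d x d:
S = log2(d) = log2(301)
= 8.2336

8.2336


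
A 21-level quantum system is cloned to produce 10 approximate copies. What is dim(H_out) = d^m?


Output space = H^(tensor 10) where dim(H) = 21
dim = 21^10
= 441 (after 2 factors)
= 9261 (after 3 factors)
= 194481 (after 4 factors)
= 4084101 (after 5 factors)
= 85766121 (after 6 factors)
= 1801088541 (after 7 factors)
= 37822859361 (after 8 factors)
= 794280046581 (after 9 factors)
= 16679880978201 (after 10 factors)
= 16679880978201

16679880978201


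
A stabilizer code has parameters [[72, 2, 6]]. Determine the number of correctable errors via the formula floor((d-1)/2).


Code parameters: [[72, 2, 6]], distance d = 6.
Number of correctable errors = floor((d-1)/2)
= floor((6 - 1)/2)
= floor(5/2)
= 2

2


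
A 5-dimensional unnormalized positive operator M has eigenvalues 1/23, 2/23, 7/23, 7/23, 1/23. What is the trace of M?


tr(M) = sum of eigenvalues
= 1/23 + 2/23 + 7/23 + 7/23 + 1/23
= 18/23
= 0.7826

0.7826


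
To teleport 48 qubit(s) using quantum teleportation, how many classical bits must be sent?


Quantum teleportation requires 2 classical bits per qubit teleported.
48 qubit(s) -> 2 * 48 = 96 classical bits

96


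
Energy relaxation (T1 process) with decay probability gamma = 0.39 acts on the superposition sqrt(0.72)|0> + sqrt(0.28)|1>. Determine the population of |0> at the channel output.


For amplitude damping with parameter gamma on state sqrt(a)|0> + sqrt(b)|1>:
alpha^2 = 0.72, beta^2 = 0.28
P(|0>) = alpha^2 + gamma * beta^2
= 0.72 + 0.39 * 0.28
= 0.72 + 0.1092
= 0.8292

0.8292


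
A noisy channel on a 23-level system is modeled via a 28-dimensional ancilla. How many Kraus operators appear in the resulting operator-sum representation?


Tracing out the environment in an orthonormal basis {|i>_E} gives Kraus operators K_i = <i|_E U |0>_E.
Number of Kraus operators = dim(H_env) = d_env
= 28

28


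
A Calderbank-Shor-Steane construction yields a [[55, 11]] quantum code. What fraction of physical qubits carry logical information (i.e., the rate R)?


Code rate R = k/n
= 11/55
= 0.2000

0.2000


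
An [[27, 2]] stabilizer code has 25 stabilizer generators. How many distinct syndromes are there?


Each stabilizer generator gives a binary (+1 or -1) measurement outcome.
With 25 independent generators:
Total syndromes = 2^25
= 33554432

33554432


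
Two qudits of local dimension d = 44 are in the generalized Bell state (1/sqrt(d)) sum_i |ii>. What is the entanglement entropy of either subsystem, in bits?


For a maximally entangled state in d x d:
S = log2(d) = log2(44)
= 5.4594

5.4594
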